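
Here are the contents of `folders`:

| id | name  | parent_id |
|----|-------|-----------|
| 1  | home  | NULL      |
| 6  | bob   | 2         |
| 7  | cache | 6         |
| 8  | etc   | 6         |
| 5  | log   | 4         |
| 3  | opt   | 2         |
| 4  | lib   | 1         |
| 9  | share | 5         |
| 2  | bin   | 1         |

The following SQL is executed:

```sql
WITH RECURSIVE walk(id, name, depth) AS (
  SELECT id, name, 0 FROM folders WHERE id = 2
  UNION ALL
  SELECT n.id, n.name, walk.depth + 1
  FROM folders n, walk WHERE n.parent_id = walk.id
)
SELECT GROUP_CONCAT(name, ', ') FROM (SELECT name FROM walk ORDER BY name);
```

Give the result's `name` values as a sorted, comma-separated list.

bin, bob, cache, etc, opt

Base: id=2 (bin) at depth 0.
Iteration 1: rows with parent_id in {2} -> opt (id 3, depth 1), bob (id 6, depth 1).
Iteration 2: rows with parent_id in {3,6} -> cache (id 7, depth 2), etc (id 8, depth 2).
Iteration 3: no rows with parent_id in {7,8}; recursion stops.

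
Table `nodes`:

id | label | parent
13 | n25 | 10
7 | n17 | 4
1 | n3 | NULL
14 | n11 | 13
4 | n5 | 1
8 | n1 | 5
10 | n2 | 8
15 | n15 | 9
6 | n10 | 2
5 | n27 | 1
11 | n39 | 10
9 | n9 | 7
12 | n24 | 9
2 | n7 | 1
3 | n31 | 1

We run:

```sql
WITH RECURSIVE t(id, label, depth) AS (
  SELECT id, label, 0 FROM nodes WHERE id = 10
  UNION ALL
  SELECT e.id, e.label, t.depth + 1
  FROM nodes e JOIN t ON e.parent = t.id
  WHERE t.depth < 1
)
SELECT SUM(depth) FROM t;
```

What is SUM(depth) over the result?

2

Base: id=10 (n2) at depth 0.
Iteration 1: rows with parent in {10} -> n39 (id 11, depth 1), n25 (id 13, depth 1).
Iteration 2: depth < 1 fails for all current rows; recursion stops.
SUM(depth) = 0 + 1 + 1 = 2.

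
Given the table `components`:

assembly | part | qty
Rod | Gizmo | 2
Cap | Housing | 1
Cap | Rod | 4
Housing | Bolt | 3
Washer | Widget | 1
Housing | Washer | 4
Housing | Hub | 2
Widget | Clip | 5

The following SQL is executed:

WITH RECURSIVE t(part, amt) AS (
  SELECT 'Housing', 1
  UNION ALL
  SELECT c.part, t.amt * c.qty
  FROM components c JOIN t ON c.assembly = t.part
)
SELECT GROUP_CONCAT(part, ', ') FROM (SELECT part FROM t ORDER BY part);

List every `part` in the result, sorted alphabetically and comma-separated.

Base: (Housing, amt=1).
Iteration 1: components of {Housing} -> Bolt = 1*3 = 3, Hub = 1*2 = 2, Washer = 1*4 = 4.
Iteration 2: components of {Bolt,Hub,Washer} -> Widget = 4*1 = 4.
Iteration 3: components of {Widget} -> Clip = 4*5 = 20.
Iteration 4: no further components; recursion stops.

Bolt, Clip, Housing, Hub, Washer, Widget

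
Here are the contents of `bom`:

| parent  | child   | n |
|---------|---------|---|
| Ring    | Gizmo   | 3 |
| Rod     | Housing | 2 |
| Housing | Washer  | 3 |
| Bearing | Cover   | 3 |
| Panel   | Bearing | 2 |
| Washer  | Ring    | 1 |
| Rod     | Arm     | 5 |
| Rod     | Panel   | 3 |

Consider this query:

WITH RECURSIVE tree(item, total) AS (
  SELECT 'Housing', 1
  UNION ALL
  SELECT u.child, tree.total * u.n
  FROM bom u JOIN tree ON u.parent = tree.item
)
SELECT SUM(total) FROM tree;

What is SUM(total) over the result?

Base: (Housing, total=1).
Iteration 1: components of {Housing} -> Washer = 1*3 = 3.
Iteration 2: components of {Washer} -> Ring = 3*1 = 3.
Iteration 3: components of {Ring} -> Gizmo = 3*3 = 9.
Iteration 4: no further components; recursion stops.
SUM(total) = 1 + 3 + 3 + 9 = 16.

16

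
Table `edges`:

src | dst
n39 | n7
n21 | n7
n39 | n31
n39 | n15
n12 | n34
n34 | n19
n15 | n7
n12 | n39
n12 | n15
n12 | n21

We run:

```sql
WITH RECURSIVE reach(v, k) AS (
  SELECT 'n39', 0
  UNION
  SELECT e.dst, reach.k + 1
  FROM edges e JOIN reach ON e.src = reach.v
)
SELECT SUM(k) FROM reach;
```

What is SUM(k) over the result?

Base: (n39, k=0).
Iteration 1: edges from {n39} -> (n15, k=1), (n31, k=1), (n7, k=1).
Iteration 2: edges from {n15,n31,n7} -> (n7, k=2).
Iteration 3: no outgoing edges from {n7}; recursion stops.
SUM(k) = 0 + 1 + 1 + 1 + 2 = 5.

5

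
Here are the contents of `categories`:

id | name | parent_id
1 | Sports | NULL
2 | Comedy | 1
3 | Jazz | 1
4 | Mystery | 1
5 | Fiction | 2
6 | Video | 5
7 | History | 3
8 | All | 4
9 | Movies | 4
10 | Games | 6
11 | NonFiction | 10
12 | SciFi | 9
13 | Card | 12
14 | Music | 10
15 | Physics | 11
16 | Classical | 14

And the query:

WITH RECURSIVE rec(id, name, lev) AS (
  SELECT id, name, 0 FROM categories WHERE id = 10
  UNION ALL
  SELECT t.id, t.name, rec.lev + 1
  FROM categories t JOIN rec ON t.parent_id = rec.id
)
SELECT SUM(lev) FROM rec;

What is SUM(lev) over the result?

Base: id=10 (Games) at lev 0.
Iteration 1: rows with parent_id in {10} -> NonFiction (id 11, lev 1), Music (id 14, lev 1).
Iteration 2: rows with parent_id in {11,14} -> Physics (id 15, lev 2), Classical (id 16, lev 2).
Iteration 3: no rows with parent_id in {15,16}; recursion stops.
SUM(lev) = 0 + 1 + 1 + 2 + 2 = 6.

6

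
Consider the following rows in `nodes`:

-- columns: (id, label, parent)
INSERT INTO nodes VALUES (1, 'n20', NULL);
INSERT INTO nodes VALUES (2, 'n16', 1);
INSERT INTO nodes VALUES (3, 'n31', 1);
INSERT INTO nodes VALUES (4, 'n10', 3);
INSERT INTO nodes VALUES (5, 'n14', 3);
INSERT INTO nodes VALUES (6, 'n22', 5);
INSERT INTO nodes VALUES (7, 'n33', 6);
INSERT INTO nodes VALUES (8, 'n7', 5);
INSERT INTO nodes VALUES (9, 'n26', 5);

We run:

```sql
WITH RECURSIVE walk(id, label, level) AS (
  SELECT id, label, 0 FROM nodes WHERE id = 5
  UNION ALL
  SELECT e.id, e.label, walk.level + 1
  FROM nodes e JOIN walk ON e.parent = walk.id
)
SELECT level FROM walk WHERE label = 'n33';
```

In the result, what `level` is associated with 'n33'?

2

Base: id=5 (n14) at level 0.
Iteration 1: rows with parent in {5} -> n22 (id 6, level 1), n7 (id 8, level 1), n26 (id 9, level 1).
Iteration 2: rows with parent in {6,8,9} -> n33 (id 7, level 2).
Iteration 3: no rows with parent in {7}; recursion stops.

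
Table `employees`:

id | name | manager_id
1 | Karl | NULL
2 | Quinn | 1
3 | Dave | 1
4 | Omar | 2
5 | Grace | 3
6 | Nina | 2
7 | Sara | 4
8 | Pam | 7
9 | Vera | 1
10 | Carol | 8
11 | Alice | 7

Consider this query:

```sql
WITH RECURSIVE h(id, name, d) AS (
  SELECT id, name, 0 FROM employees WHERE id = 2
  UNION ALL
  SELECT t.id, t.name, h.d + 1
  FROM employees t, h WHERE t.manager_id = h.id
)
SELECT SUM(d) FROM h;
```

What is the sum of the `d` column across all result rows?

Base: id=2 (Quinn) at d 0.
Iteration 1: rows with manager_id in {2} -> Omar (id 4, d 1), Nina (id 6, d 1).
Iteration 2: rows with manager_id in {4,6} -> Sara (id 7, d 2).
Iteration 3: rows with manager_id in {7} -> Pam (id 8, d 3), Alice (id 11, d 3).
Iteration 4: rows with manager_id in {8,11} -> Carol (id 10, d 4).
Iteration 5: no rows with manager_id in {10}; recursion stops.
SUM(d) = 0 + 1 + 1 + 2 + 3 + 3 + 4 = 14.

14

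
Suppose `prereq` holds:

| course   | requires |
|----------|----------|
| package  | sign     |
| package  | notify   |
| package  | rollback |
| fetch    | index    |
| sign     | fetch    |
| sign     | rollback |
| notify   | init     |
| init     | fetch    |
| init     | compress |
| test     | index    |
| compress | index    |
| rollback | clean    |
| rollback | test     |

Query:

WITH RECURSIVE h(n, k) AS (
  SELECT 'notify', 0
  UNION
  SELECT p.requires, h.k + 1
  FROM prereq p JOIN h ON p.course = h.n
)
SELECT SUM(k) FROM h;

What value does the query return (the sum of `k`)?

8

Base: (notify, k=0).
Iteration 1: edges from {notify} -> (init, k=1).
Iteration 2: edges from {init} -> (compress, k=2), (fetch, k=2).
Iteration 3: edges from {compress,fetch} -> (index, k=3). [UNION drops 1 duplicate row(s)]
Iteration 4: no outgoing edges from {index}; recursion stops.
SUM(k) = 0 + 1 + 2 + 2 + 3 = 8.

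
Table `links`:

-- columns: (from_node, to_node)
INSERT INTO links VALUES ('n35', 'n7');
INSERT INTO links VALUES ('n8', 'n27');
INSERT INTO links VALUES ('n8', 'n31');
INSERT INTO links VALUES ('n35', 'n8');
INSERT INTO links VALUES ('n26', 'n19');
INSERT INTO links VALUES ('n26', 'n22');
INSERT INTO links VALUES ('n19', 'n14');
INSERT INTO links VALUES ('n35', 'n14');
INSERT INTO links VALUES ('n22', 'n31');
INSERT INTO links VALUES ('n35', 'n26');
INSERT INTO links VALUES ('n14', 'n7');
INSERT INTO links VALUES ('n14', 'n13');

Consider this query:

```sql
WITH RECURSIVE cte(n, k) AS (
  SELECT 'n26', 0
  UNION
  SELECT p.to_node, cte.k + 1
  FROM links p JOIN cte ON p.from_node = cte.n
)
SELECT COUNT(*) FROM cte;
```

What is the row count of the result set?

7

Base: (n26, k=0).
Iteration 1: edges from {n26} -> (n19, k=1), (n22, k=1).
Iteration 2: edges from {n19,n22} -> (n14, k=2), (n31, k=2).
Iteration 3: edges from {n14,n31} -> (n13, k=3), (n7, k=3).
Iteration 4: no outgoing edges from {n13,n7}; recursion stops.
Total rows emitted: 7.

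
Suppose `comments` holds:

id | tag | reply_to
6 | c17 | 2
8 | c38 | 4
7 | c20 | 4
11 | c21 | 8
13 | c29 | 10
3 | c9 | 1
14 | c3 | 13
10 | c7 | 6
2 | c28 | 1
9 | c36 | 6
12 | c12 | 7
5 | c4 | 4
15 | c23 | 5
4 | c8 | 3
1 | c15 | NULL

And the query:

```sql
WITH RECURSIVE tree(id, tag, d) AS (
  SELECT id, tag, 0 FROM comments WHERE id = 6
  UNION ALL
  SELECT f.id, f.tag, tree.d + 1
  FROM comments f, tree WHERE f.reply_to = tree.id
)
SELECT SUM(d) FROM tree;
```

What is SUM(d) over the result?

7

Base: id=6 (c17) at d 0.
Iteration 1: rows with reply_to in {6} -> c36 (id 9, d 1), c7 (id 10, d 1).
Iteration 2: rows with reply_to in {9,10} -> c29 (id 13, d 2).
Iteration 3: rows with reply_to in {13} -> c3 (id 14, d 3).
Iteration 4: no rows with reply_to in {14}; recursion stops.
SUM(d) = 0 + 1 + 1 + 2 + 3 = 7.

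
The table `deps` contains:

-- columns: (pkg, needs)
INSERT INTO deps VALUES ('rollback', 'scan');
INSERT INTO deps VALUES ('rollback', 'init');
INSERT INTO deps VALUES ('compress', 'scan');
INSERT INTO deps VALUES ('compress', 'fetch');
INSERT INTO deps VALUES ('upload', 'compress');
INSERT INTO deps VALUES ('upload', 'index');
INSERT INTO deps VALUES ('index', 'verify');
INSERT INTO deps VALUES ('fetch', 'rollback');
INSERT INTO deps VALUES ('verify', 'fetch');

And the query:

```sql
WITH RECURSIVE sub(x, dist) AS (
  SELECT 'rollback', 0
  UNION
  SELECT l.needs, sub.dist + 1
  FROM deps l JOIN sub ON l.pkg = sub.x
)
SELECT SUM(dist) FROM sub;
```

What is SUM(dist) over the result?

Base: (rollback, dist=0).
Iteration 1: edges from {rollback} -> (init, dist=1), (scan, dist=1).
Iteration 2: no outgoing edges from {init,scan}; recursion stops.
SUM(dist) = 0 + 1 + 1 = 2.

2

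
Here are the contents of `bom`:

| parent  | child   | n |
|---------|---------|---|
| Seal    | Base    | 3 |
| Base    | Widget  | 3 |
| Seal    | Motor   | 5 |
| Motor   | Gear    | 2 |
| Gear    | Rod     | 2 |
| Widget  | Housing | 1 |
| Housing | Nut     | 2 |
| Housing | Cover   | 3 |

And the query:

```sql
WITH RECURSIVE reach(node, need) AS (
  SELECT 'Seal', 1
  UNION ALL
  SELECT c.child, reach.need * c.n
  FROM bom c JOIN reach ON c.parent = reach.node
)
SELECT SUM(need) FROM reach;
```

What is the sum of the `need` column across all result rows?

Base: (Seal, need=1).
Iteration 1: components of {Seal} -> Base = 1*3 = 3, Motor = 1*5 = 5.
Iteration 2: components of {Base,Motor} -> Gear = 5*2 = 10, Widget = 3*3 = 9.
Iteration 3: components of {Gear,Widget} -> Housing = 9*1 = 9, Rod = 10*2 = 20.
Iteration 4: components of {Housing,Rod} -> Cover = 9*3 = 27, Nut = 9*2 = 18.
Iteration 5: no further components; recursion stops.
SUM(need) = 1 + 3 + 5 + 9 + 10 + 9 + 20 + 18 + 27 = 102.

102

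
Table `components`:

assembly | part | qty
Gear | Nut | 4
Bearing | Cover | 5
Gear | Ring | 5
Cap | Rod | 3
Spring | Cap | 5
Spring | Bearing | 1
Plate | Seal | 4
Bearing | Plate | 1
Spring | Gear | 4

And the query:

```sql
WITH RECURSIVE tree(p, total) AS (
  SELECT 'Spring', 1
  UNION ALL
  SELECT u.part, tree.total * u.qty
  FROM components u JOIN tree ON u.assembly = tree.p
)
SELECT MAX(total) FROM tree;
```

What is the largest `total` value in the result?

20

Base: (Spring, total=1).
Iteration 1: components of {Spring} -> Bearing = 1*1 = 1, Cap = 1*5 = 5, Gear = 1*4 = 4.
Iteration 2: components of {Bearing,Cap,Gear} -> Cover = 1*5 = 5, Nut = 4*4 = 16, Plate = 1*1 = 1, Ring = 4*5 = 20, Rod = 5*3 = 15.
Iteration 3: components of {Cover,Nut,Plate,Ring,Rod} -> Seal = 1*4 = 4.
Iteration 4: no further components; recursion stops.
total values: 1, 1, 4, 5, 1, 5, 16, 20, 15, 4; the maximum is 20.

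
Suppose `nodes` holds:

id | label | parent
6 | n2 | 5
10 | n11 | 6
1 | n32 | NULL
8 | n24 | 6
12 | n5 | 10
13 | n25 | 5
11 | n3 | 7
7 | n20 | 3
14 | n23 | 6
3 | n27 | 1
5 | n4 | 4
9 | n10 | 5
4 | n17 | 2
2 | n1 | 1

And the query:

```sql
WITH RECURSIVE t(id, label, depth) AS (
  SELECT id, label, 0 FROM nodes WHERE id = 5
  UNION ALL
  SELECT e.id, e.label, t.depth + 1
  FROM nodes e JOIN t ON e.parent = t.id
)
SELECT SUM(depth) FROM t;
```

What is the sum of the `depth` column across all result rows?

Base: id=5 (n4) at depth 0.
Iteration 1: rows with parent in {5} -> n2 (id 6, depth 1), n10 (id 9, depth 1), n25 (id 13, depth 1).
Iteration 2: rows with parent in {6,9,13} -> n24 (id 8, depth 2), n11 (id 10, depth 2), n23 (id 14, depth 2).
Iteration 3: rows with parent in {8,10,14} -> n5 (id 12, depth 3).
Iteration 4: no rows with parent in {12}; recursion stops.
SUM(depth) = 0 + 1 + 1 + 1 + 2 + 2 + 2 + 3 = 12.

12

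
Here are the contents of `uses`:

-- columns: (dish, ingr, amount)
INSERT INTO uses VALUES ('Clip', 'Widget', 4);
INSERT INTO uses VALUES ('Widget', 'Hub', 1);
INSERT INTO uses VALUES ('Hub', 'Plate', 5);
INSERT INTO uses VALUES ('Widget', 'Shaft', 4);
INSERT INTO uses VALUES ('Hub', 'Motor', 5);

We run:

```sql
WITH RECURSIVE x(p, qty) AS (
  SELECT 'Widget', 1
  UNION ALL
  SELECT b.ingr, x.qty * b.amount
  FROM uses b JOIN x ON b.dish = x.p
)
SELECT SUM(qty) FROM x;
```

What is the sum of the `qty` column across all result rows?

16

Base: (Widget, qty=1).
Iteration 1: components of {Widget} -> Hub = 1*1 = 1, Shaft = 1*4 = 4.
Iteration 2: components of {Hub,Shaft} -> Motor = 1*5 = 5, Plate = 1*5 = 5.
Iteration 3: no further components; recursion stops.
SUM(qty) = 1 + 1 + 4 + 5 + 5 = 16.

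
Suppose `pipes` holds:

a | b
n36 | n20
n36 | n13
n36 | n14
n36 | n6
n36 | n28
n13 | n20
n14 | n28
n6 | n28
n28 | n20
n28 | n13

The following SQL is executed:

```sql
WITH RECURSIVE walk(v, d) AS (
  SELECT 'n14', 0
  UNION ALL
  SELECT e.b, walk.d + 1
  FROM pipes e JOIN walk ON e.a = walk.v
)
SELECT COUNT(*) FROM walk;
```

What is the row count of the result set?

Base: (n14, d=0).
Iteration 1: edges from {n14} -> (n28, d=1).
Iteration 2: edges from {n28} -> (n13, d=2), (n20, d=2).
Iteration 3: edges from {n13,n20} -> (n20, d=3).
Iteration 4: no outgoing edges from {n20}; recursion stops.
Total rows emitted: 5.

5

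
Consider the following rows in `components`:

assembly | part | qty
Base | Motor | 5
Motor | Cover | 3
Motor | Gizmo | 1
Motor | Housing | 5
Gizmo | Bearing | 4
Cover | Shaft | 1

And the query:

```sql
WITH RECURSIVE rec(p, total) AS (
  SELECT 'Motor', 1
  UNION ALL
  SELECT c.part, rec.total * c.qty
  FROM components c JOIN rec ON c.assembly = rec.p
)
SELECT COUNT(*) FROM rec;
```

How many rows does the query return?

Base: (Motor, total=1).
Iteration 1: components of {Motor} -> Cover = 1*3 = 3, Gizmo = 1*1 = 1, Housing = 1*5 = 5.
Iteration 2: components of {Cover,Gizmo,Housing} -> Bearing = 1*4 = 4, Shaft = 3*1 = 3.
Iteration 3: no further components; recursion stops.
Total rows emitted: 6.

6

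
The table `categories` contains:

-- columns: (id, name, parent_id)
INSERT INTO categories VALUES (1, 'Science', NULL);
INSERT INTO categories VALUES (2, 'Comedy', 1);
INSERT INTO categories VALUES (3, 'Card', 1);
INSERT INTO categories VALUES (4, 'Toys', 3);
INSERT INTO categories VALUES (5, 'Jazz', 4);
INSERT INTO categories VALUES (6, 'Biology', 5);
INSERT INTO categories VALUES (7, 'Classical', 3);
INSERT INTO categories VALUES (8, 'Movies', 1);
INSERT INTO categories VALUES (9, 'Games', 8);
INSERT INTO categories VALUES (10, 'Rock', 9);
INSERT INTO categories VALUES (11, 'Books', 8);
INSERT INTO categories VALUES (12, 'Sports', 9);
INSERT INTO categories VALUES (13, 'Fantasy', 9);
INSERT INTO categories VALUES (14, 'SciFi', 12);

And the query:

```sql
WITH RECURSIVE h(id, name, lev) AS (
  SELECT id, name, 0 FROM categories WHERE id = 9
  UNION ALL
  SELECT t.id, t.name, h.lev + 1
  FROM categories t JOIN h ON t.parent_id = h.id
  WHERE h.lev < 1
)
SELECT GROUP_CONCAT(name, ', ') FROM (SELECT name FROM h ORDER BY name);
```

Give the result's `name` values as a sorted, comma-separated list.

Base: id=9 (Games) at lev 0.
Iteration 1: rows with parent_id in {9} -> Rock (id 10, lev 1), Sports (id 12, lev 1), Fantasy (id 13, lev 1).
Iteration 2: lev < 1 fails for all current rows; recursion stops.

Fantasy, Games, Rock, Sports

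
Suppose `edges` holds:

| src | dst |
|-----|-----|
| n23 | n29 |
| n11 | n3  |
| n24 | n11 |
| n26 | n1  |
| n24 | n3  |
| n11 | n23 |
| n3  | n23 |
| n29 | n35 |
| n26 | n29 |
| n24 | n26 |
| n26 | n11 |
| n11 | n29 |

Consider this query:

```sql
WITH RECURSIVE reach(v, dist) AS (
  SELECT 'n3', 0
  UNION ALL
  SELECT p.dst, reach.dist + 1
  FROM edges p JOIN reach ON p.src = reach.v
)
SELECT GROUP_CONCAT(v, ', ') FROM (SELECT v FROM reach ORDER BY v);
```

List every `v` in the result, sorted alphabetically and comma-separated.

n23, n29, n3, n35

Base: (n3, dist=0).
Iteration 1: edges from {n3} -> (n23, dist=1).
Iteration 2: edges from {n23} -> (n29, dist=2).
Iteration 3: edges from {n29} -> (n35, dist=3).
Iteration 4: no outgoing edges from {n35}; recursion stops.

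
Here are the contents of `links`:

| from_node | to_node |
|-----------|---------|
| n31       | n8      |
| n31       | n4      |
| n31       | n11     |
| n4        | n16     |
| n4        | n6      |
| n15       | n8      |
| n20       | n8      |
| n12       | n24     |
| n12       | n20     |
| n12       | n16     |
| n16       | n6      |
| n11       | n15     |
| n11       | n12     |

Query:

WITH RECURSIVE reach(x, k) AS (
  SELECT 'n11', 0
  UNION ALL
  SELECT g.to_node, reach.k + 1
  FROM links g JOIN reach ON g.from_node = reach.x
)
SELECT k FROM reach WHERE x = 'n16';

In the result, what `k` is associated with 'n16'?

2

Base: (n11, k=0).
Iteration 1: edges from {n11} -> (n12, k=1), (n15, k=1).
Iteration 2: edges from {n12,n15} -> (n16, k=2), (n20, k=2), (n24, k=2), (n8, k=2).
Iteration 3: edges from {n16,n20,n24,n8} -> (n6, k=3), (n8, k=3).
Iteration 4: no outgoing edges from {n6,n8}; recursion stops.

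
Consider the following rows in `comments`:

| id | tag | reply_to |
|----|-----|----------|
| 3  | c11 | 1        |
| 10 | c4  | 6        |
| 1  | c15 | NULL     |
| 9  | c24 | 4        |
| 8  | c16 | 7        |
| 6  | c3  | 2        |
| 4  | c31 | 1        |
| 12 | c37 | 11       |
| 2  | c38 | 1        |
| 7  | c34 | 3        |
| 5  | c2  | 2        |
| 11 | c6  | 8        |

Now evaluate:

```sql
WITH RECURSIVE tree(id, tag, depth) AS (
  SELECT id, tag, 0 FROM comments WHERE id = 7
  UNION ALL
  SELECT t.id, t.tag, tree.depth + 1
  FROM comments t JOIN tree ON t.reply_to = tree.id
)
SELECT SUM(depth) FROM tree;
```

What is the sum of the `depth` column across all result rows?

Base: id=7 (c34) at depth 0.
Iteration 1: rows with reply_to in {7} -> c16 (id 8, depth 1).
Iteration 2: rows with reply_to in {8} -> c6 (id 11, depth 2).
Iteration 3: rows with reply_to in {11} -> c37 (id 12, depth 3).
Iteration 4: no rows with reply_to in {12}; recursion stops.
SUM(depth) = 0 + 1 + 2 + 3 = 6.

6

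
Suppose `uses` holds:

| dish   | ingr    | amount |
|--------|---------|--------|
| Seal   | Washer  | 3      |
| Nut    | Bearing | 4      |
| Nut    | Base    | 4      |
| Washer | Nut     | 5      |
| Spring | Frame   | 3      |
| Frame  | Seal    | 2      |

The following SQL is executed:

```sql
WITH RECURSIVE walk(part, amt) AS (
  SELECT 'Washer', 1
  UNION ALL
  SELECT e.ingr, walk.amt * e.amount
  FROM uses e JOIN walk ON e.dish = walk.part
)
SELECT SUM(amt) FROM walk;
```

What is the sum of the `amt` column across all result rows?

Base: (Washer, amt=1).
Iteration 1: components of {Washer} -> Nut = 1*5 = 5.
Iteration 2: components of {Nut} -> Base = 5*4 = 20, Bearing = 5*4 = 20.
Iteration 3: no further components; recursion stops.
SUM(amt) = 1 + 5 + 20 + 20 = 46.

46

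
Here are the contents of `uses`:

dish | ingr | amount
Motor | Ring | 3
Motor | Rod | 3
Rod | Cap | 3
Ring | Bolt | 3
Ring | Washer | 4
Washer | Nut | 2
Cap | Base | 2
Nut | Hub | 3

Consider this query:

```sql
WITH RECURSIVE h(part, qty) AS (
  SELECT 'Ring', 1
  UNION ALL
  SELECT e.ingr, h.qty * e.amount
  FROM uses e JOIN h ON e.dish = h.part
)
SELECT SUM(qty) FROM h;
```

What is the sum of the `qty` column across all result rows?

40

Base: (Ring, qty=1).
Iteration 1: components of {Ring} -> Bolt = 1*3 = 3, Washer = 1*4 = 4.
Iteration 2: components of {Bolt,Washer} -> Nut = 4*2 = 8.
Iteration 3: components of {Nut} -> Hub = 8*3 = 24.
Iteration 4: no further components; recursion stops.
SUM(qty) = 1 + 3 + 4 + 8 + 24 = 40.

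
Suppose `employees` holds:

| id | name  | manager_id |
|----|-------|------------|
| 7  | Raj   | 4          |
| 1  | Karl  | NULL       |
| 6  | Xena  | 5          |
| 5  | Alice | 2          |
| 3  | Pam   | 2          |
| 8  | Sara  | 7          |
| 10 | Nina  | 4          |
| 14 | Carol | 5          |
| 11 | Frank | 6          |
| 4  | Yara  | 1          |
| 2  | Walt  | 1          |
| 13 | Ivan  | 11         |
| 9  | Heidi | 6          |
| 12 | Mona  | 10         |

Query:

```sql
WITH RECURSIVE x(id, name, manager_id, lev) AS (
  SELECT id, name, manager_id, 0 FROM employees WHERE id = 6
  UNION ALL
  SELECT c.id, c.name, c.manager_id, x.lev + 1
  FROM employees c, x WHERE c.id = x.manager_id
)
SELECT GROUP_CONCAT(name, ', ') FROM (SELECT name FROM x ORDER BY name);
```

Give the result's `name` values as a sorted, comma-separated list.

Base: id=6 (Xena), manager_id=5, lev 0.
Iteration 1: join on id=5 -> Alice (id 5, manager_id=2, lev 1).
Iteration 2: join on id=2 -> Walt (id 2, manager_id=1, lev 2).
Iteration 3: join on id=1 -> Karl (id 1, manager_id=NULL, lev 3).
Iteration 4: manager_id is NULL; no match; recursion stops.

Alice, Karl, Walt, Xena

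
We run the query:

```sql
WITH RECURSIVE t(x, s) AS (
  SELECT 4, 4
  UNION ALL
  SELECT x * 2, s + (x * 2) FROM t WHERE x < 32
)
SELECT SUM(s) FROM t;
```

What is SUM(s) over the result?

Base: x=4, s=4.
Iteration 1: 4 < 32 holds -> x = 4 * 2 = 8, s = 4 + 8 = 12.
Iteration 2: 8 < 32 holds -> x = 8 * 2 = 16, s = 12 + 16 = 28.
Iteration 3: 16 < 32 holds -> x = 16 * 2 = 32, s = 28 + 32 = 60.
Iteration 4: 32 < 32 fails; recursion stops.
SUM(s) = 4 + 12 + 28 + 60 = 104.

104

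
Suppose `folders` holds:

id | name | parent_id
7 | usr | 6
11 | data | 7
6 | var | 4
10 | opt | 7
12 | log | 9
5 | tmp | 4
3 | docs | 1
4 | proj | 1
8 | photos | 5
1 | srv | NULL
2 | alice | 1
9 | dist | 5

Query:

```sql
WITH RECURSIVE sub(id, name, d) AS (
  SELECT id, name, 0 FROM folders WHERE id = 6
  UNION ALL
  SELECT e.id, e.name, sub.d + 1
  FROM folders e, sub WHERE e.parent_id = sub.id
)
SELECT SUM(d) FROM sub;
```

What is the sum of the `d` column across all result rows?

5

Base: id=6 (var) at d 0.
Iteration 1: rows with parent_id in {6} -> usr (id 7, d 1).
Iteration 2: rows with parent_id in {7} -> opt (id 10, d 2), data (id 11, d 2).
Iteration 3: no rows with parent_id in {10,11}; recursion stops.
SUM(d) = 0 + 1 + 2 + 2 = 5.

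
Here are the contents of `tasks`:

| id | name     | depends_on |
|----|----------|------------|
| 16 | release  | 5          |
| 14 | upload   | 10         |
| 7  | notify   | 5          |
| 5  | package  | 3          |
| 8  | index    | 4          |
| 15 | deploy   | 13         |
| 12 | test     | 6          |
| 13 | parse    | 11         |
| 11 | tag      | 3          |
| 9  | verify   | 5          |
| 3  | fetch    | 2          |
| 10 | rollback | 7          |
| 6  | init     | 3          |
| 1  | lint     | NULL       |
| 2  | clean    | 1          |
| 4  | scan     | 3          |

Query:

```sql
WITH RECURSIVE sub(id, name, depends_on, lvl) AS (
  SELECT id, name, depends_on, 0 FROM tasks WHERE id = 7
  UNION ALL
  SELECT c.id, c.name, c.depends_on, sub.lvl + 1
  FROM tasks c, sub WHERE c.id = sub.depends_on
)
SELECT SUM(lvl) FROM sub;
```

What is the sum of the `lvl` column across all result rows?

Base: id=7 (notify), depends_on=5, lvl 0.
Iteration 1: join on id=5 -> package (id 5, depends_on=3, lvl 1).
Iteration 2: join on id=3 -> fetch (id 3, depends_on=2, lvl 2).
Iteration 3: join on id=2 -> clean (id 2, depends_on=1, lvl 3).
Iteration 4: join on id=1 -> lint (id 1, depends_on=NULL, lvl 4).
Iteration 5: depends_on is NULL; no match; recursion stops.
SUM(lvl) = 0 + 1 + 2 + 3 + 4 = 10.

10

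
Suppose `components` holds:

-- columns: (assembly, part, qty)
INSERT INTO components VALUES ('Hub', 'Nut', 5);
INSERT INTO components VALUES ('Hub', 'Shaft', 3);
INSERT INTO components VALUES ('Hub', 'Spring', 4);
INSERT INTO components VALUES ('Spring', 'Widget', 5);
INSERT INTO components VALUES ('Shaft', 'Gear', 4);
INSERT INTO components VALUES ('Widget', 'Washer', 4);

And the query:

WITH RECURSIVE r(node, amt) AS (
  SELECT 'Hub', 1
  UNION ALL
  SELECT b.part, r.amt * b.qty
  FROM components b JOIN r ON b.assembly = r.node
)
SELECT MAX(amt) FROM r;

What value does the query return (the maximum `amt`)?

Base: (Hub, amt=1).
Iteration 1: components of {Hub} -> Nut = 1*5 = 5, Shaft = 1*3 = 3, Spring = 1*4 = 4.
Iteration 2: components of {Nut,Shaft,Spring} -> Gear = 3*4 = 12, Widget = 4*5 = 20.
Iteration 3: components of {Gear,Widget} -> Washer = 20*4 = 80.
Iteration 4: no further components; recursion stops.
amt values: 1, 5, 3, 4, 12, 20, 80; the maximum is 80.

80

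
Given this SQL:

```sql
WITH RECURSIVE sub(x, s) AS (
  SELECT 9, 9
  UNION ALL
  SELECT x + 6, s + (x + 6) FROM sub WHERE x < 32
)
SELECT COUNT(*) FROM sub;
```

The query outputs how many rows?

Base: x=9, s=9.
Iteration 1: 9 < 32 holds -> x = 9 + 6 = 15, s = 9 + 15 = 24.
Iteration 2: 15 < 32 holds -> x = 15 + 6 = 21, s = 24 + 21 = 45.
Iteration 3: 21 < 32 holds -> x = 21 + 6 = 27, s = 45 + 27 = 72.
Iteration 4: 27 < 32 holds -> x = 27 + 6 = 33, s = 72 + 33 = 105.
Iteration 5: 33 < 32 fails; recursion stops.
Total rows emitted: 5.

5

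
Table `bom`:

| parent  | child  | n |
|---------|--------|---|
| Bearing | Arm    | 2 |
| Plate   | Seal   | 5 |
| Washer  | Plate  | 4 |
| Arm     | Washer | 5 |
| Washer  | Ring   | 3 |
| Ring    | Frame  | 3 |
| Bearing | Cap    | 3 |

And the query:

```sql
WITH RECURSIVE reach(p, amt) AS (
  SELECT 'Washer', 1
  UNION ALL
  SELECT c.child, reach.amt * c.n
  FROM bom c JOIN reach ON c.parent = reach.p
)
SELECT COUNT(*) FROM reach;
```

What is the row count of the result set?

Base: (Washer, amt=1).
Iteration 1: components of {Washer} -> Plate = 1*4 = 4, Ring = 1*3 = 3.
Iteration 2: components of {Plate,Ring} -> Frame = 3*3 = 9, Seal = 4*5 = 20.
Iteration 3: no further components; recursion stops.
Total rows emitted: 5.

5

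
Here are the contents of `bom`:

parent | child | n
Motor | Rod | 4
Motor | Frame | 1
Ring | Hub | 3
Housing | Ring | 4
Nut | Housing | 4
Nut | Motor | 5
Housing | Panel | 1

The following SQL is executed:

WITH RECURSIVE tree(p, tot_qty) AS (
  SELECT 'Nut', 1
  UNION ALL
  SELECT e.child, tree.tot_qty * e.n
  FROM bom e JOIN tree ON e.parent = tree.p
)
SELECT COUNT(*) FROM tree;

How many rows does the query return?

Base: (Nut, tot_qty=1).
Iteration 1: components of {Nut} -> Housing = 1*4 = 4, Motor = 1*5 = 5.
Iteration 2: components of {Housing,Motor} -> Frame = 5*1 = 5, Panel = 4*1 = 4, Ring = 4*4 = 16, Rod = 5*4 = 20.
Iteration 3: components of {Frame,Panel,Ring,Rod} -> Hub = 16*3 = 48.
Iteration 4: no further components; recursion stops.
Total rows emitted: 8.

8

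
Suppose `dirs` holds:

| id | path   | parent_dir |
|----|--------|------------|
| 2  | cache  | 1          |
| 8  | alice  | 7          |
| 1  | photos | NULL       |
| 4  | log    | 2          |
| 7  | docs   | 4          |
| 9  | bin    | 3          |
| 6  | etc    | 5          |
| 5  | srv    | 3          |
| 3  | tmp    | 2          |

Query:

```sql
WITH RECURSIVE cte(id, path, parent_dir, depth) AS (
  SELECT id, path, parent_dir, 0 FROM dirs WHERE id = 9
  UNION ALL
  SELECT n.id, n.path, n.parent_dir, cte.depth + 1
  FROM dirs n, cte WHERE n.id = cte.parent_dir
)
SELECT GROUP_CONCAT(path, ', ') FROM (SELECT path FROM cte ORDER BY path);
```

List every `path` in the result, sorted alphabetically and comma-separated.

Base: id=9 (bin), parent_dir=3, depth 0.
Iteration 1: join on id=3 -> tmp (id 3, parent_dir=2, depth 1).
Iteration 2: join on id=2 -> cache (id 2, parent_dir=1, depth 2).
Iteration 3: join on id=1 -> photos (id 1, parent_dir=NULL, depth 3).
Iteration 4: parent_dir is NULL; no match; recursion stops.

bin, cache, photos, tmp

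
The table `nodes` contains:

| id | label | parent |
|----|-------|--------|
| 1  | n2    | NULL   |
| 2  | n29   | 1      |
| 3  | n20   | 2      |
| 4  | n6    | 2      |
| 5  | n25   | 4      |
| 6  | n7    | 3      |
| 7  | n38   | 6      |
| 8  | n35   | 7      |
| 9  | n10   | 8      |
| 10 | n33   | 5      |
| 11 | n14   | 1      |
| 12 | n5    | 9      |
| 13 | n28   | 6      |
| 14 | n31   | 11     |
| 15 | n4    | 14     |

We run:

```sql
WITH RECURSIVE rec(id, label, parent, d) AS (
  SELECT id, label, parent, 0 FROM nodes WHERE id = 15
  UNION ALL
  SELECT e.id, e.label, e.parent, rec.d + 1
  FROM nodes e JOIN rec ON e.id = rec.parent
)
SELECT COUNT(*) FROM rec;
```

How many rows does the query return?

4

Base: id=15 (n4), parent=14, d 0.
Iteration 1: join on id=14 -> n31 (id 14, parent=11, d 1).
Iteration 2: join on id=11 -> n14 (id 11, parent=1, d 2).
Iteration 3: join on id=1 -> n2 (id 1, parent=NULL, d 3).
Iteration 4: parent is NULL; no match; recursion stops.
Total rows emitted: 4.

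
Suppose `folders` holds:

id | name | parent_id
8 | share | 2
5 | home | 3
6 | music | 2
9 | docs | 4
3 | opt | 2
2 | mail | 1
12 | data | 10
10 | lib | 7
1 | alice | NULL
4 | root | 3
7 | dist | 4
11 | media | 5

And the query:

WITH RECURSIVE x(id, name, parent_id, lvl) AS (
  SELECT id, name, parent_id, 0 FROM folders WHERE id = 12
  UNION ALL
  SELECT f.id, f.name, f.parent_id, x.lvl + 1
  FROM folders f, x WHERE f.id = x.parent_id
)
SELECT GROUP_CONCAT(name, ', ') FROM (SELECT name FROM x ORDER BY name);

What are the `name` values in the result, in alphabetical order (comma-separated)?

Base: id=12 (data), parent_id=10, lvl 0.
Iteration 1: join on id=10 -> lib (id 10, parent_id=7, lvl 1).
Iteration 2: join on id=7 -> dist (id 7, parent_id=4, lvl 2).
Iteration 3: join on id=4 -> root (id 4, parent_id=3, lvl 3).
Iteration 4: join on id=3 -> opt (id 3, parent_id=2, lvl 4).
Iteration 5: join on id=2 -> mail (id 2, parent_id=1, lvl 5).
Iteration 6: join on id=1 -> alice (id 1, parent_id=NULL, lvl 6).
Iteration 7: parent_id is NULL; no match; recursion stops.

alice, data, dist, lib, mail, opt, root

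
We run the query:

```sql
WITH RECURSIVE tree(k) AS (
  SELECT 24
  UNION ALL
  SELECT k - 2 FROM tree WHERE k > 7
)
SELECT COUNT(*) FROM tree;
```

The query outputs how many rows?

Base: k=24.
Iteration 1: 24 > 7 holds -> k = 24 - 2 = 22.
Iteration 2: 22 > 7 holds -> k = 22 - 2 = 20.
Iteration 3: 20 > 7 holds -> k = 20 - 2 = 18.
Iteration 4: 18 > 7 holds -> k = 18 - 2 = 16.
Iteration 5: 16 > 7 holds -> k = 16 - 2 = 14.
Iteration 6: 14 > 7 holds -> k = 14 - 2 = 12.
Iteration 7: 12 > 7 holds -> k = 12 - 2 = 10.
Iteration 8: 10 > 7 holds -> k = 10 - 2 = 8.
Iteration 9: 8 > 7 holds -> k = 8 - 2 = 6.
Iteration 10: 6 > 7 fails; recursion stops.
Total rows emitted: 10.

10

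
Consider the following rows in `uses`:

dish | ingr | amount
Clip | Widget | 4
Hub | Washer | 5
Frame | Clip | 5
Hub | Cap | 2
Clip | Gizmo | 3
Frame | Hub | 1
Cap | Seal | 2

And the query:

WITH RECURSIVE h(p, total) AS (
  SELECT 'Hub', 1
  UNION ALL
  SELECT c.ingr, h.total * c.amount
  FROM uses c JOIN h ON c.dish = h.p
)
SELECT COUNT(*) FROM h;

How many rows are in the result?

4

Base: (Hub, total=1).
Iteration 1: components of {Hub} -> Cap = 1*2 = 2, Washer = 1*5 = 5.
Iteration 2: components of {Cap,Washer} -> Seal = 2*2 = 4.
Iteration 3: no further components; recursion stops.
Total rows emitted: 4.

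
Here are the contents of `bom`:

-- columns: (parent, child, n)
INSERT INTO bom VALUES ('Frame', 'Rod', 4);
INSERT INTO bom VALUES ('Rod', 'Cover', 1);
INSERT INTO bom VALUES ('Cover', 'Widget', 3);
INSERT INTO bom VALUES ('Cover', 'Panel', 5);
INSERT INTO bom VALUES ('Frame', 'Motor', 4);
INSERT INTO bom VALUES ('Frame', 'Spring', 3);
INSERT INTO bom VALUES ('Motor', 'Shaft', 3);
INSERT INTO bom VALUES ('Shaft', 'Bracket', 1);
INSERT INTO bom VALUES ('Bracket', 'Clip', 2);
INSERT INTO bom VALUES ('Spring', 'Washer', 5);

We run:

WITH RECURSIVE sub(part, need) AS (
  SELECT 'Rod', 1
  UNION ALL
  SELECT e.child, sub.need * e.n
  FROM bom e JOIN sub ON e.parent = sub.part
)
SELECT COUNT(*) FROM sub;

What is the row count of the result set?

4

Base: (Rod, need=1).
Iteration 1: components of {Rod} -> Cover = 1*1 = 1.
Iteration 2: components of {Cover} -> Panel = 1*5 = 5, Widget = 1*3 = 3.
Iteration 3: no further components; recursion stops.
Total rows emitted: 4.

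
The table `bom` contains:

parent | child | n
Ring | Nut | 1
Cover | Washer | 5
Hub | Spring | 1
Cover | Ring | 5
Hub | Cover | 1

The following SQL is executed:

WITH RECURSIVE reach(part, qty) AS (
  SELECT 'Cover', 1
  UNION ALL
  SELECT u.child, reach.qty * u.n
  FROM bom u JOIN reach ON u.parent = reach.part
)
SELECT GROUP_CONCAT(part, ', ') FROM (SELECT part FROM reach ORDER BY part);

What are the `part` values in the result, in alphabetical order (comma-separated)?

Base: (Cover, qty=1).
Iteration 1: components of {Cover} -> Ring = 1*5 = 5, Washer = 1*5 = 5.
Iteration 2: components of {Ring,Washer} -> Nut = 5*1 = 5.
Iteration 3: no further components; recursion stops.

Cover, Nut, Ring, Washer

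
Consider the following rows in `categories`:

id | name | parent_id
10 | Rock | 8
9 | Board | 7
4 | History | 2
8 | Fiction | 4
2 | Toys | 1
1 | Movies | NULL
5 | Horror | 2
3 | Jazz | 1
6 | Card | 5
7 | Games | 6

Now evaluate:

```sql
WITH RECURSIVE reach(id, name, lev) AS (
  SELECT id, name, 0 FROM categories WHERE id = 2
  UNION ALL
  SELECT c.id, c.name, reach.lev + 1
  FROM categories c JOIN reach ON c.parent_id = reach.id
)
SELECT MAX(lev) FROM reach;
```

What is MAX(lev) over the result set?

4

Base: id=2 (Toys) at lev 0.
Iteration 1: rows with parent_id in {2} -> History (id 4, lev 1), Horror (id 5, lev 1).
Iteration 2: rows with parent_id in {4,5} -> Card (id 6, lev 2), Fiction (id 8, lev 2).
Iteration 3: rows with parent_id in {6,8} -> Games (id 7, lev 3), Rock (id 10, lev 3).
Iteration 4: rows with parent_id in {7,10} -> Board (id 9, lev 4).
Iteration 5: no rows with parent_id in {9}; recursion stops.
lev values: 0, 1, 1, 2, 2, 3, 3, 4; the maximum is 4.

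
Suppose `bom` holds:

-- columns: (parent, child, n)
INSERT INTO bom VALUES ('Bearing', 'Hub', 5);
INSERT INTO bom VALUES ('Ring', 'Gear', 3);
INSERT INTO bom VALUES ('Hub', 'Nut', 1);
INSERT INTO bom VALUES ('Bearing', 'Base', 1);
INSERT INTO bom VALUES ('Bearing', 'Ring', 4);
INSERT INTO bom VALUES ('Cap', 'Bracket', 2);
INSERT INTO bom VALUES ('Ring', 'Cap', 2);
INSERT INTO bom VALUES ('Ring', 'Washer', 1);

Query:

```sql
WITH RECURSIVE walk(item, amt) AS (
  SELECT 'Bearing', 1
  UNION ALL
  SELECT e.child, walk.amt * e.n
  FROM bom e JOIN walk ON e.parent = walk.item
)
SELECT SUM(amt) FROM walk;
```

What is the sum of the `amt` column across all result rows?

Base: (Bearing, amt=1).
Iteration 1: components of {Bearing} -> Base = 1*1 = 1, Hub = 1*5 = 5, Ring = 1*4 = 4.
Iteration 2: components of {Base,Hub,Ring} -> Cap = 4*2 = 8, Gear = 4*3 = 12, Nut = 5*1 = 5, Washer = 4*1 = 4.
Iteration 3: components of {Cap,Gear,Nut,Washer} -> Bracket = 8*2 = 16.
Iteration 4: no further components; recursion stops.
SUM(amt) = 1 + 1 + 4 + 5 + 8 + 4 + 12 + 5 + 16 = 56.

56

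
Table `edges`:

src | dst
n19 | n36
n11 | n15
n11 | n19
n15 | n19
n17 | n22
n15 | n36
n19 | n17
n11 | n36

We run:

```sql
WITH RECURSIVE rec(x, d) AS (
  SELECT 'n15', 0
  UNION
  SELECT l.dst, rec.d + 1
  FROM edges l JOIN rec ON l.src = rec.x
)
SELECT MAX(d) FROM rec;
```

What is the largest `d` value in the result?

3

Base: (n15, d=0).
Iteration 1: edges from {n15} -> (n19, d=1), (n36, d=1).
Iteration 2: edges from {n19,n36} -> (n17, d=2), (n36, d=2).
Iteration 3: edges from {n17,n36} -> (n22, d=3).
Iteration 4: no outgoing edges from {n22}; recursion stops.
d values: 0, 1, 1, 2, 2, 3; the maximum is 3.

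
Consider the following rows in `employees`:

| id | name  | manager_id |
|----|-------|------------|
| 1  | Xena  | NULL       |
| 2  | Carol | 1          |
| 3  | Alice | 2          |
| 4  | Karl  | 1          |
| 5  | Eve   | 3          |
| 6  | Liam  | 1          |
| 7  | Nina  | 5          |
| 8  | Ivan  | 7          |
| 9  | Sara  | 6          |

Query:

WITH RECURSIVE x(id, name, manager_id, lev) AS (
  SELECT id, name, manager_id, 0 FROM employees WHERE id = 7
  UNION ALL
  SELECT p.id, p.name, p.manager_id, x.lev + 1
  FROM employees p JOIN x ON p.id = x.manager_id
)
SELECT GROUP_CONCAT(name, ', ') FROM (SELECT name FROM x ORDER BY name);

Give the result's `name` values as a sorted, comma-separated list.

Base: id=7 (Nina), manager_id=5, lev 0.
Iteration 1: join on id=5 -> Eve (id 5, manager_id=3, lev 1).
Iteration 2: join on id=3 -> Alice (id 3, manager_id=2, lev 2).
Iteration 3: join on id=2 -> Carol (id 2, manager_id=1, lev 3).
Iteration 4: join on id=1 -> Xena (id 1, manager_id=NULL, lev 4).
Iteration 5: manager_id is NULL; no match; recursion stops.

Alice, Carol, Eve, Nina, Xena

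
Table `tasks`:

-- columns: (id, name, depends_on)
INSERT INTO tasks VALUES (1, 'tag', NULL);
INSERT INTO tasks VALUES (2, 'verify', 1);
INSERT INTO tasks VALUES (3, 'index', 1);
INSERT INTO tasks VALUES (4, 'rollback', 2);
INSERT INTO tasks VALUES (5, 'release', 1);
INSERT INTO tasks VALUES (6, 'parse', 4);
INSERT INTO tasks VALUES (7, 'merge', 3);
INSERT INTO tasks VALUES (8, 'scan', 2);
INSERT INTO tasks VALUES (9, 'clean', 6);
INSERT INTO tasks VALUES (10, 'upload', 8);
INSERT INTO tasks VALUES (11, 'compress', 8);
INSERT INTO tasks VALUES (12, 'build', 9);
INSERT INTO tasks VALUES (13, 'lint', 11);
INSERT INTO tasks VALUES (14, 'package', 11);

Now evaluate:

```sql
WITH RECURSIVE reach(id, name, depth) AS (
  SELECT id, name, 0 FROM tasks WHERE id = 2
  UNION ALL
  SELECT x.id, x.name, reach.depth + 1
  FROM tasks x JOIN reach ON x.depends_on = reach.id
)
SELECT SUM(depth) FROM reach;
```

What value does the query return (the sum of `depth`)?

21

Base: id=2 (verify) at depth 0.
Iteration 1: rows with depends_on in {2} -> rollback (id 4, depth 1), scan (id 8, depth 1).
Iteration 2: rows with depends_on in {4,8} -> parse (id 6, depth 2), upload (id 10, depth 2), compress (id 11, depth 2).
Iteration 3: rows with depends_on in {6,10,11} -> clean (id 9, depth 3), lint (id 13, depth 3), package (id 14, depth 3).
Iteration 4: rows with depends_on in {9,13,14} -> build (id 12, depth 4).
Iteration 5: no rows with depends_on in {12}; recursion stops.
SUM(depth) = 0 + 1 + 1 + 2 + 2 + 2 + 3 + 3 + 3 + 4 = 21.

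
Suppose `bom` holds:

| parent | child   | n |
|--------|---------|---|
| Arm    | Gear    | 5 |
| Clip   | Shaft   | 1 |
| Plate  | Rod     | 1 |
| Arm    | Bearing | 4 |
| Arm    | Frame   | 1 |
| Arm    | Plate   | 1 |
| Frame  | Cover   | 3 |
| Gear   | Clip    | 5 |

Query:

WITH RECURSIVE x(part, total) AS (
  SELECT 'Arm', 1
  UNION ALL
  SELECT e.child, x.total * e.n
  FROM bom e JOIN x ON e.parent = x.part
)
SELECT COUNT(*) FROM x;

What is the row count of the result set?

9

Base: (Arm, total=1).
Iteration 1: components of {Arm} -> Bearing = 1*4 = 4, Frame = 1*1 = 1, Gear = 1*5 = 5, Plate = 1*1 = 1.
Iteration 2: components of {Bearing,Frame,Gear,Plate} -> Clip = 5*5 = 25, Cover = 1*3 = 3, Rod = 1*1 = 1.
Iteration 3: components of {Clip,Cover,Rod} -> Shaft = 25*1 = 25.
Iteration 4: no further components; recursion stops.
Total rows emitted: 9.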